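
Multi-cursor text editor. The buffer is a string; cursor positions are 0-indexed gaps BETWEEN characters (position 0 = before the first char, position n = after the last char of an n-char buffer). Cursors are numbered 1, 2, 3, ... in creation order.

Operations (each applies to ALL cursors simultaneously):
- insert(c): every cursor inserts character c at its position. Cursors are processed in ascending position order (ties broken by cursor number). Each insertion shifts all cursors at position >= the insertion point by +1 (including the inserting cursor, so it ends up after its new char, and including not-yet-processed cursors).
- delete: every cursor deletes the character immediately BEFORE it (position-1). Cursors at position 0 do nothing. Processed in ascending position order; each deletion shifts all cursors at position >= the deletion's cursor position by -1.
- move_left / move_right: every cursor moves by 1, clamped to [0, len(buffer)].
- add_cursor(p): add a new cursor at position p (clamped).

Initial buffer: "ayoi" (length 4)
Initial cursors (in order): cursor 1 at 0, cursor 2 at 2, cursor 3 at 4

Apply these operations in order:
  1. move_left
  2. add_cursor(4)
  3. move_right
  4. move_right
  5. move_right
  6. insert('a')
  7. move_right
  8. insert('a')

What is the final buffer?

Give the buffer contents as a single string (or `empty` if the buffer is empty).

Answer: ayoaiaaaaaaa

Derivation:
After op 1 (move_left): buffer="ayoi" (len 4), cursors c1@0 c2@1 c3@3, authorship ....
After op 2 (add_cursor(4)): buffer="ayoi" (len 4), cursors c1@0 c2@1 c3@3 c4@4, authorship ....
After op 3 (move_right): buffer="ayoi" (len 4), cursors c1@1 c2@2 c3@4 c4@4, authorship ....
After op 4 (move_right): buffer="ayoi" (len 4), cursors c1@2 c2@3 c3@4 c4@4, authorship ....
After op 5 (move_right): buffer="ayoi" (len 4), cursors c1@3 c2@4 c3@4 c4@4, authorship ....
After op 6 (insert('a')): buffer="ayoaiaaa" (len 8), cursors c1@4 c2@8 c3@8 c4@8, authorship ...1.234
After op 7 (move_right): buffer="ayoaiaaa" (len 8), cursors c1@5 c2@8 c3@8 c4@8, authorship ...1.234
After op 8 (insert('a')): buffer="ayoaiaaaaaaa" (len 12), cursors c1@6 c2@12 c3@12 c4@12, authorship ...1.1234234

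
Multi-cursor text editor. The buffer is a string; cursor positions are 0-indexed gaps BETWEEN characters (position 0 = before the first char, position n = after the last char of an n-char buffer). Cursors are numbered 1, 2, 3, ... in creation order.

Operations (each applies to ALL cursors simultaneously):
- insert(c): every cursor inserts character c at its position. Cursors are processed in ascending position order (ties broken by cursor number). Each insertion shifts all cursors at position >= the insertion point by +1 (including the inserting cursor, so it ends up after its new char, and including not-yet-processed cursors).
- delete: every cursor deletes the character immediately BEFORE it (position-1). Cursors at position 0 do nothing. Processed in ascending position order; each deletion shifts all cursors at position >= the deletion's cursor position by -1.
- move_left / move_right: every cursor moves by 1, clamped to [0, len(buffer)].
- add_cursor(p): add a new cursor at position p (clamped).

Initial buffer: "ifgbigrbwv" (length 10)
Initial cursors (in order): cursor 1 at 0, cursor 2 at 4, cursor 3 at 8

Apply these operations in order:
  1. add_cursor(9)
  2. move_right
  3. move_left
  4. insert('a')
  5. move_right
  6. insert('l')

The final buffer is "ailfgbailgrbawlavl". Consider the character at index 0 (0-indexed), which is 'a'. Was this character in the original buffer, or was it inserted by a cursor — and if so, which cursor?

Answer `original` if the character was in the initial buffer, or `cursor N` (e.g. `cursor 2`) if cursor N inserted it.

Answer: cursor 1

Derivation:
After op 1 (add_cursor(9)): buffer="ifgbigrbwv" (len 10), cursors c1@0 c2@4 c3@8 c4@9, authorship ..........
After op 2 (move_right): buffer="ifgbigrbwv" (len 10), cursors c1@1 c2@5 c3@9 c4@10, authorship ..........
After op 3 (move_left): buffer="ifgbigrbwv" (len 10), cursors c1@0 c2@4 c3@8 c4@9, authorship ..........
After op 4 (insert('a')): buffer="aifgbaigrbawav" (len 14), cursors c1@1 c2@6 c3@11 c4@13, authorship 1....2....3.4.
After op 5 (move_right): buffer="aifgbaigrbawav" (len 14), cursors c1@2 c2@7 c3@12 c4@14, authorship 1....2....3.4.
After op 6 (insert('l')): buffer="ailfgbailgrbawlavl" (len 18), cursors c1@3 c2@9 c3@15 c4@18, authorship 1.1...2.2...3.34.4
Authorship (.=original, N=cursor N): 1 . 1 . . . 2 . 2 . . . 3 . 3 4 . 4
Index 0: author = 1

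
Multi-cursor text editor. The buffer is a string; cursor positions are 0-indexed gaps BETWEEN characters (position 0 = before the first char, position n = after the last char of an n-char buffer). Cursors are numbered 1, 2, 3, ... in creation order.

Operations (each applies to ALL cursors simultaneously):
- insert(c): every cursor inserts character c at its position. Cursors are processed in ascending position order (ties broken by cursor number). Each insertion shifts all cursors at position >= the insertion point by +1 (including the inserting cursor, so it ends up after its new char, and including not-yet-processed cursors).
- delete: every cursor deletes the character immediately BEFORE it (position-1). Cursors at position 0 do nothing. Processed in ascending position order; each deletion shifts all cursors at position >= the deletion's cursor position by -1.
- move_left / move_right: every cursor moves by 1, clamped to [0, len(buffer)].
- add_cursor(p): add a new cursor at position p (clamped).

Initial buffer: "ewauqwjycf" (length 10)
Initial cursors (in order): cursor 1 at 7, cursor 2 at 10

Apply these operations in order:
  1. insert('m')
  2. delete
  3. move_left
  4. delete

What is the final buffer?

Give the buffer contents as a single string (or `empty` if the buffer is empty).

Answer: ewauqjyf

Derivation:
After op 1 (insert('m')): buffer="ewauqwjmycfm" (len 12), cursors c1@8 c2@12, authorship .......1...2
After op 2 (delete): buffer="ewauqwjycf" (len 10), cursors c1@7 c2@10, authorship ..........
After op 3 (move_left): buffer="ewauqwjycf" (len 10), cursors c1@6 c2@9, authorship ..........
After op 4 (delete): buffer="ewauqjyf" (len 8), cursors c1@5 c2@7, authorship ........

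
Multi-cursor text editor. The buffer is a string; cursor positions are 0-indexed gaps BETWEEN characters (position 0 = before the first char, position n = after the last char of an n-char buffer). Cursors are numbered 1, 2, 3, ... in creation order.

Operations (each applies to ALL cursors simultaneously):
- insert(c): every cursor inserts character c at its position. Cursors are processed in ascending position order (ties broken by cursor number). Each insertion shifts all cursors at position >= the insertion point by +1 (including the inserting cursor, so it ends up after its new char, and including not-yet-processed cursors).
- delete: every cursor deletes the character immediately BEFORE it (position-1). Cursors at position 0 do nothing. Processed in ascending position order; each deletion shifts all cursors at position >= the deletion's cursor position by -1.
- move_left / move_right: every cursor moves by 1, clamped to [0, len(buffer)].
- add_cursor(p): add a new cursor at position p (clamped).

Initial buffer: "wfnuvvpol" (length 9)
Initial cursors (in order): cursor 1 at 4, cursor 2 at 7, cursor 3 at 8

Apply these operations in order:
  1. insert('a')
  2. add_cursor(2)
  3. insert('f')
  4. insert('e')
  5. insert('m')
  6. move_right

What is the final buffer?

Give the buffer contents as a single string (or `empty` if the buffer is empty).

Answer: wffemnuafemvvpafemoafeml

Derivation:
After op 1 (insert('a')): buffer="wfnuavvpaoal" (len 12), cursors c1@5 c2@9 c3@11, authorship ....1...2.3.
After op 2 (add_cursor(2)): buffer="wfnuavvpaoal" (len 12), cursors c4@2 c1@5 c2@9 c3@11, authorship ....1...2.3.
After op 3 (insert('f')): buffer="wffnuafvvpafoafl" (len 16), cursors c4@3 c1@7 c2@12 c3@15, authorship ..4..11...22.33.
After op 4 (insert('e')): buffer="wffenuafevvpafeoafel" (len 20), cursors c4@4 c1@9 c2@15 c3@19, authorship ..44..111...222.333.
After op 5 (insert('m')): buffer="wffemnuafemvvpafemoafeml" (len 24), cursors c4@5 c1@11 c2@18 c3@23, authorship ..444..1111...2222.3333.
After op 6 (move_right): buffer="wffemnuafemvvpafemoafeml" (len 24), cursors c4@6 c1@12 c2@19 c3@24, authorship ..444..1111...2222.3333.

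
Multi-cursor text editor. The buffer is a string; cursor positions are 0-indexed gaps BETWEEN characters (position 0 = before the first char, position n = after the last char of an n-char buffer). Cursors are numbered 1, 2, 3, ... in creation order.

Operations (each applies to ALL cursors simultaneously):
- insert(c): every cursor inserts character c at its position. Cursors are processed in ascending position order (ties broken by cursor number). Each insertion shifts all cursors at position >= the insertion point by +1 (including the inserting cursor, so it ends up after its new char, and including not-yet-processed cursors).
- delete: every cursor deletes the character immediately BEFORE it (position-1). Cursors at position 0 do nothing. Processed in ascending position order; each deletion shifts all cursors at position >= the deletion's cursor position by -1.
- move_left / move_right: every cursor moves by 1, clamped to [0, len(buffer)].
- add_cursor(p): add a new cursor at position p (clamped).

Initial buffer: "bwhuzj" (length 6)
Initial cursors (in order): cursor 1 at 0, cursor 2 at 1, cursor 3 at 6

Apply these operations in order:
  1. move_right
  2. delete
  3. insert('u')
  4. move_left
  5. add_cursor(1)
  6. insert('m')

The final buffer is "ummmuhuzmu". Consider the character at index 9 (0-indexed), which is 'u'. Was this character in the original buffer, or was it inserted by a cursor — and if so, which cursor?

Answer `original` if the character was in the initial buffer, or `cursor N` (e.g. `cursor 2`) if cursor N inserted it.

Answer: cursor 3

Derivation:
After op 1 (move_right): buffer="bwhuzj" (len 6), cursors c1@1 c2@2 c3@6, authorship ......
After op 2 (delete): buffer="huz" (len 3), cursors c1@0 c2@0 c3@3, authorship ...
After op 3 (insert('u')): buffer="uuhuzu" (len 6), cursors c1@2 c2@2 c3@6, authorship 12...3
After op 4 (move_left): buffer="uuhuzu" (len 6), cursors c1@1 c2@1 c3@5, authorship 12...3
After op 5 (add_cursor(1)): buffer="uuhuzu" (len 6), cursors c1@1 c2@1 c4@1 c3@5, authorship 12...3
After op 6 (insert('m')): buffer="ummmuhuzmu" (len 10), cursors c1@4 c2@4 c4@4 c3@9, authorship 11242...33
Authorship (.=original, N=cursor N): 1 1 2 4 2 . . . 3 3
Index 9: author = 3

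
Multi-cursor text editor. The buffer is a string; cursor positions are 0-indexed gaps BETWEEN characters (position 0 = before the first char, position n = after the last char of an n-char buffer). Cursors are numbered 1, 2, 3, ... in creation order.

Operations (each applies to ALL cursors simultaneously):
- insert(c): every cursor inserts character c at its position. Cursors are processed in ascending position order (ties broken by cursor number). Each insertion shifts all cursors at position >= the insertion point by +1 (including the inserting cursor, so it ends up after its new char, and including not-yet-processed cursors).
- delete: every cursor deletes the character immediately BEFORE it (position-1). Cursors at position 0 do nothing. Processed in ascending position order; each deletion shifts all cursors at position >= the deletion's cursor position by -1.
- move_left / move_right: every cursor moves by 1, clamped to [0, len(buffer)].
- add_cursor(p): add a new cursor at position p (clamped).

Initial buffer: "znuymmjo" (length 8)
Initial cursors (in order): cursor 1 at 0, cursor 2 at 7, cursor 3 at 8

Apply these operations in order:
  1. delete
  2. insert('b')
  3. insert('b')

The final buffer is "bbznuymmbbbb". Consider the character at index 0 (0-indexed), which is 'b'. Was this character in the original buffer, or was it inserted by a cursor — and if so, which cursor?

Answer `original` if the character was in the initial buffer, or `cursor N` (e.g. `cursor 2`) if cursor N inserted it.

After op 1 (delete): buffer="znuymm" (len 6), cursors c1@0 c2@6 c3@6, authorship ......
After op 2 (insert('b')): buffer="bznuymmbb" (len 9), cursors c1@1 c2@9 c3@9, authorship 1......23
After op 3 (insert('b')): buffer="bbznuymmbbbb" (len 12), cursors c1@2 c2@12 c3@12, authorship 11......2323
Authorship (.=original, N=cursor N): 1 1 . . . . . . 2 3 2 3
Index 0: author = 1

Answer: cursor 1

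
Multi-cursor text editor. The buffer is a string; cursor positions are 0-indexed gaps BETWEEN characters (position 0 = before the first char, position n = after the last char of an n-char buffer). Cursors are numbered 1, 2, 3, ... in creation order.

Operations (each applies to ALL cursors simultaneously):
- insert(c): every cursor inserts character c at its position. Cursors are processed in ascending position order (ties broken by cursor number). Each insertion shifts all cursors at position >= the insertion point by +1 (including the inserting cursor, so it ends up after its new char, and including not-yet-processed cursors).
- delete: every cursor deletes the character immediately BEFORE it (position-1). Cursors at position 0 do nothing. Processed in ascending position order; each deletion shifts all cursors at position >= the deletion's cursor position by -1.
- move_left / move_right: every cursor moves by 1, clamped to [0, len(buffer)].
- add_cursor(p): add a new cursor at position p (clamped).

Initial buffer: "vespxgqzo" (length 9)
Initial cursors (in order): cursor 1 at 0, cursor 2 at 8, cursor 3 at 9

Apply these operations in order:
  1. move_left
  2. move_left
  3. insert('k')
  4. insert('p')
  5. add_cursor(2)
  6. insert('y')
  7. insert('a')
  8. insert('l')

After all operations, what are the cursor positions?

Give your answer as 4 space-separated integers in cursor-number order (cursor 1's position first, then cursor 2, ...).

Answer: 8 19 25 8

Derivation:
After op 1 (move_left): buffer="vespxgqzo" (len 9), cursors c1@0 c2@7 c3@8, authorship .........
After op 2 (move_left): buffer="vespxgqzo" (len 9), cursors c1@0 c2@6 c3@7, authorship .........
After op 3 (insert('k')): buffer="kvespxgkqkzo" (len 12), cursors c1@1 c2@8 c3@10, authorship 1......2.3..
After op 4 (insert('p')): buffer="kpvespxgkpqkpzo" (len 15), cursors c1@2 c2@10 c3@13, authorship 11......22.33..
After op 5 (add_cursor(2)): buffer="kpvespxgkpqkpzo" (len 15), cursors c1@2 c4@2 c2@10 c3@13, authorship 11......22.33..
After op 6 (insert('y')): buffer="kpyyvespxgkpyqkpyzo" (len 19), cursors c1@4 c4@4 c2@13 c3@17, authorship 1114......222.333..
After op 7 (insert('a')): buffer="kpyyaavespxgkpyaqkpyazo" (len 23), cursors c1@6 c4@6 c2@16 c3@21, authorship 111414......2222.3333..
After op 8 (insert('l')): buffer="kpyyaallvespxgkpyalqkpyalzo" (len 27), cursors c1@8 c4@8 c2@19 c3@25, authorship 11141414......22222.33333..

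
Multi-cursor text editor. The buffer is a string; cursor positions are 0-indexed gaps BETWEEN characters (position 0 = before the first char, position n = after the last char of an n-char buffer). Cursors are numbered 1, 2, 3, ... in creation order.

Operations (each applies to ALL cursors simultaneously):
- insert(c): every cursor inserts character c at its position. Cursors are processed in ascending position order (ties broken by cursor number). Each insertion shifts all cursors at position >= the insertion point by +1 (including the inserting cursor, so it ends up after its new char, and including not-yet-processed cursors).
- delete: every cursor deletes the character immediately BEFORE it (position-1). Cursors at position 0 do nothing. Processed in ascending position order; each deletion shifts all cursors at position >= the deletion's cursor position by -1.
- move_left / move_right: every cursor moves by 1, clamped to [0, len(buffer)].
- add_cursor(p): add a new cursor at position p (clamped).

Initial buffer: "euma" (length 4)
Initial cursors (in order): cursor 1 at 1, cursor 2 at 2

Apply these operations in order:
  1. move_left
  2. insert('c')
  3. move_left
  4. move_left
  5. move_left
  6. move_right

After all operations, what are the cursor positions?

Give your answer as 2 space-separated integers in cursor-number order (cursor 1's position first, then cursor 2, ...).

After op 1 (move_left): buffer="euma" (len 4), cursors c1@0 c2@1, authorship ....
After op 2 (insert('c')): buffer="cecuma" (len 6), cursors c1@1 c2@3, authorship 1.2...
After op 3 (move_left): buffer="cecuma" (len 6), cursors c1@0 c2@2, authorship 1.2...
After op 4 (move_left): buffer="cecuma" (len 6), cursors c1@0 c2@1, authorship 1.2...
After op 5 (move_left): buffer="cecuma" (len 6), cursors c1@0 c2@0, authorship 1.2...
After op 6 (move_right): buffer="cecuma" (len 6), cursors c1@1 c2@1, authorship 1.2...

Answer: 1 1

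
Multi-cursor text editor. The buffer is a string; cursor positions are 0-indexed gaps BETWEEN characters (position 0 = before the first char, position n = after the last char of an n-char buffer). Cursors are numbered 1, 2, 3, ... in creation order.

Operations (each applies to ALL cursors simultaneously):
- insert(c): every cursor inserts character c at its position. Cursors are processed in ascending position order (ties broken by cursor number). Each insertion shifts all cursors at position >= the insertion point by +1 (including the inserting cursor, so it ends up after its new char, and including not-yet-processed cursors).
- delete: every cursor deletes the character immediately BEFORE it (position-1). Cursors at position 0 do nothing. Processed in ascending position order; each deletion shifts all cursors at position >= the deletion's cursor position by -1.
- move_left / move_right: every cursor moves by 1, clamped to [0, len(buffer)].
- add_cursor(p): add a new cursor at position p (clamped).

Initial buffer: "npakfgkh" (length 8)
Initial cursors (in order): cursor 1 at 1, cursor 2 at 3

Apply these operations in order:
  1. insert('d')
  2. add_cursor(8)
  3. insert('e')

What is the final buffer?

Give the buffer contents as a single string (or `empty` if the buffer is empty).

After op 1 (insert('d')): buffer="ndpadkfgkh" (len 10), cursors c1@2 c2@5, authorship .1..2.....
After op 2 (add_cursor(8)): buffer="ndpadkfgkh" (len 10), cursors c1@2 c2@5 c3@8, authorship .1..2.....
After op 3 (insert('e')): buffer="ndepadekfgekh" (len 13), cursors c1@3 c2@7 c3@11, authorship .11..22...3..

Answer: ndepadekfgekh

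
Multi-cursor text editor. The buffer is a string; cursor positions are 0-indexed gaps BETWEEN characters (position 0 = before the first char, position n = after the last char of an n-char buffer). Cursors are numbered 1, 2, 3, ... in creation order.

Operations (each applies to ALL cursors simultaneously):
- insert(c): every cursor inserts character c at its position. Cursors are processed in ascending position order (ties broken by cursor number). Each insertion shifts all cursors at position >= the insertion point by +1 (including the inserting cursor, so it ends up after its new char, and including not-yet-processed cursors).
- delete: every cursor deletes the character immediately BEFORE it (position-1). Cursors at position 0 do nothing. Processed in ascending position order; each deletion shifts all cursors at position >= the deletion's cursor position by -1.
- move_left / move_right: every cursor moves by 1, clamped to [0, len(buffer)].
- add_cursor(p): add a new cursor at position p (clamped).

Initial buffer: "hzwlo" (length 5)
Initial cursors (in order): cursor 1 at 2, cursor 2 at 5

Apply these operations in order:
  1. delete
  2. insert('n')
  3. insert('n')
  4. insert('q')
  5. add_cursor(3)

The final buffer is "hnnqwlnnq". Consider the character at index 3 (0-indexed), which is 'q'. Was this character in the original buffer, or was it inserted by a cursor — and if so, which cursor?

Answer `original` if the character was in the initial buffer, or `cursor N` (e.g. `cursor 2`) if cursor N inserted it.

Answer: cursor 1

Derivation:
After op 1 (delete): buffer="hwl" (len 3), cursors c1@1 c2@3, authorship ...
After op 2 (insert('n')): buffer="hnwln" (len 5), cursors c1@2 c2@5, authorship .1..2
After op 3 (insert('n')): buffer="hnnwlnn" (len 7), cursors c1@3 c2@7, authorship .11..22
After op 4 (insert('q')): buffer="hnnqwlnnq" (len 9), cursors c1@4 c2@9, authorship .111..222
After op 5 (add_cursor(3)): buffer="hnnqwlnnq" (len 9), cursors c3@3 c1@4 c2@9, authorship .111..222
Authorship (.=original, N=cursor N): . 1 1 1 . . 2 2 2
Index 3: author = 1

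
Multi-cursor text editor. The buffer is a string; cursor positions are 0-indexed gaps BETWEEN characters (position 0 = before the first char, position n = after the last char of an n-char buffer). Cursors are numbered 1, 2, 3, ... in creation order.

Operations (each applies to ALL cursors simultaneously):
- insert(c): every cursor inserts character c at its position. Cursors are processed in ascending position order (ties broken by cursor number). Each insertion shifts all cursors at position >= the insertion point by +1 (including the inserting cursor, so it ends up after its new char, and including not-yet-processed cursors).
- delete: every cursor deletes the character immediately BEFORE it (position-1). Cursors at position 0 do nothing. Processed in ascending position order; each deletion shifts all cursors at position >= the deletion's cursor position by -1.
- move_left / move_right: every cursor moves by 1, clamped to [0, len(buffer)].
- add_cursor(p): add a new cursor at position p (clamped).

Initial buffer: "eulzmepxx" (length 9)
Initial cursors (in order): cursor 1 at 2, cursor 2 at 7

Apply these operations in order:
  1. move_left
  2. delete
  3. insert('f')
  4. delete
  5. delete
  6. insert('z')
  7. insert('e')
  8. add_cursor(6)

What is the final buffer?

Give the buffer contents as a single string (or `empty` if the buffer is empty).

After op 1 (move_left): buffer="eulzmepxx" (len 9), cursors c1@1 c2@6, authorship .........
After op 2 (delete): buffer="ulzmpxx" (len 7), cursors c1@0 c2@4, authorship .......
After op 3 (insert('f')): buffer="fulzmfpxx" (len 9), cursors c1@1 c2@6, authorship 1....2...
After op 4 (delete): buffer="ulzmpxx" (len 7), cursors c1@0 c2@4, authorship .......
After op 5 (delete): buffer="ulzpxx" (len 6), cursors c1@0 c2@3, authorship ......
After op 6 (insert('z')): buffer="zulzzpxx" (len 8), cursors c1@1 c2@5, authorship 1...2...
After op 7 (insert('e')): buffer="zeulzzepxx" (len 10), cursors c1@2 c2@7, authorship 11...22...
After op 8 (add_cursor(6)): buffer="zeulzzepxx" (len 10), cursors c1@2 c3@6 c2@7, authorship 11...22...

Answer: zeulzzepxx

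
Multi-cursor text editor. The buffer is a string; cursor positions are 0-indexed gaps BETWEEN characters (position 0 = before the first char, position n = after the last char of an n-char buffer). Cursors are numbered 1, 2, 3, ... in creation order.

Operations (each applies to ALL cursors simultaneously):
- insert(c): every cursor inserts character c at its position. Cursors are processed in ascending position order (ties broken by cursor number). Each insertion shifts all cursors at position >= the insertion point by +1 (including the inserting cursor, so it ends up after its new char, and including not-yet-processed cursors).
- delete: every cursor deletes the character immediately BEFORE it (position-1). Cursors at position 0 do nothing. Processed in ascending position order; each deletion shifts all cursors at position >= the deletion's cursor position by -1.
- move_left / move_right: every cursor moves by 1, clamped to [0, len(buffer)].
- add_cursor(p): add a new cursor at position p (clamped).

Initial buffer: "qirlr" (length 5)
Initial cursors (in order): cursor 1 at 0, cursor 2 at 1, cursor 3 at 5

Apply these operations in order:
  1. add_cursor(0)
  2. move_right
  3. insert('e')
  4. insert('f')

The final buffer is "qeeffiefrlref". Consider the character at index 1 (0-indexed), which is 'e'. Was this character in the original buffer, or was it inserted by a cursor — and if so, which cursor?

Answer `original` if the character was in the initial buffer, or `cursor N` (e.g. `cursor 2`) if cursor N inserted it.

Answer: cursor 1

Derivation:
After op 1 (add_cursor(0)): buffer="qirlr" (len 5), cursors c1@0 c4@0 c2@1 c3@5, authorship .....
After op 2 (move_right): buffer="qirlr" (len 5), cursors c1@1 c4@1 c2@2 c3@5, authorship .....
After op 3 (insert('e')): buffer="qeeierlre" (len 9), cursors c1@3 c4@3 c2@5 c3@9, authorship .14.2...3
After op 4 (insert('f')): buffer="qeeffiefrlref" (len 13), cursors c1@5 c4@5 c2@8 c3@13, authorship .1414.22...33
Authorship (.=original, N=cursor N): . 1 4 1 4 . 2 2 . . . 3 3
Index 1: author = 1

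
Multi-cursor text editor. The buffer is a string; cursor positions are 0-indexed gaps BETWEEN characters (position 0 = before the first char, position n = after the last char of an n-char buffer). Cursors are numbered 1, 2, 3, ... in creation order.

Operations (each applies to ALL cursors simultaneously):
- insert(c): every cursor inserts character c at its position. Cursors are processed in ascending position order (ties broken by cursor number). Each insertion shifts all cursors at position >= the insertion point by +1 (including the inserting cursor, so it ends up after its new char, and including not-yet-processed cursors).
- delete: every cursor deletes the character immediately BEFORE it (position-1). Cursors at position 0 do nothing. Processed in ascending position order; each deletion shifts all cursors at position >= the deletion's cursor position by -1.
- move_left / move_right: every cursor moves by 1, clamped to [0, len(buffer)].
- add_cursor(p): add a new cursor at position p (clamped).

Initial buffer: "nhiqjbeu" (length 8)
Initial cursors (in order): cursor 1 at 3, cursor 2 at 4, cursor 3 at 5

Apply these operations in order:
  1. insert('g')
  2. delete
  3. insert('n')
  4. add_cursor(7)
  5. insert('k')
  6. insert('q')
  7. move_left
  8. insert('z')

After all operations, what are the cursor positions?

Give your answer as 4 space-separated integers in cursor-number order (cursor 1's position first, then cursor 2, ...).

After op 1 (insert('g')): buffer="nhigqgjgbeu" (len 11), cursors c1@4 c2@6 c3@8, authorship ...1.2.3...
After op 2 (delete): buffer="nhiqjbeu" (len 8), cursors c1@3 c2@4 c3@5, authorship ........
After op 3 (insert('n')): buffer="nhinqnjnbeu" (len 11), cursors c1@4 c2@6 c3@8, authorship ...1.2.3...
After op 4 (add_cursor(7)): buffer="nhinqnjnbeu" (len 11), cursors c1@4 c2@6 c4@7 c3@8, authorship ...1.2.3...
After op 5 (insert('k')): buffer="nhinkqnkjknkbeu" (len 15), cursors c1@5 c2@8 c4@10 c3@12, authorship ...11.22.433...
After op 6 (insert('q')): buffer="nhinkqqnkqjkqnkqbeu" (len 19), cursors c1@6 c2@10 c4@13 c3@16, authorship ...111.222.44333...
After op 7 (move_left): buffer="nhinkqqnkqjkqnkqbeu" (len 19), cursors c1@5 c2@9 c4@12 c3@15, authorship ...111.222.44333...
After op 8 (insert('z')): buffer="nhinkzqqnkzqjkzqnkzqbeu" (len 23), cursors c1@6 c2@11 c4@15 c3@19, authorship ...1111.2222.4443333...

Answer: 6 11 19 15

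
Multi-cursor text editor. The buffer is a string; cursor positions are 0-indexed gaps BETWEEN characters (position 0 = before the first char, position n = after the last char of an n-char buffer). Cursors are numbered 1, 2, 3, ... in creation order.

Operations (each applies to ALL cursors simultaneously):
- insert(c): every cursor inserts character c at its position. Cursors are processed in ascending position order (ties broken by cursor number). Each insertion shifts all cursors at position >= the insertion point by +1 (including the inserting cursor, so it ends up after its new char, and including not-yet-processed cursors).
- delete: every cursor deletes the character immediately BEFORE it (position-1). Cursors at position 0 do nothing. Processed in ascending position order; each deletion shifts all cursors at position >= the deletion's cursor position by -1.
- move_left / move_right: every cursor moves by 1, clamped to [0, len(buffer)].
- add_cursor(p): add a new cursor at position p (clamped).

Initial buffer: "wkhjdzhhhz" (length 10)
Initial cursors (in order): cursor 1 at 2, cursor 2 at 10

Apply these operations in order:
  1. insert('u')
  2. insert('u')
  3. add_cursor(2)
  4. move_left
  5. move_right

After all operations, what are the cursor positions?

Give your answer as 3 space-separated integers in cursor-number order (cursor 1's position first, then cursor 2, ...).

After op 1 (insert('u')): buffer="wkuhjdzhhhzu" (len 12), cursors c1@3 c2@12, authorship ..1........2
After op 2 (insert('u')): buffer="wkuuhjdzhhhzuu" (len 14), cursors c1@4 c2@14, authorship ..11........22
After op 3 (add_cursor(2)): buffer="wkuuhjdzhhhzuu" (len 14), cursors c3@2 c1@4 c2@14, authorship ..11........22
After op 4 (move_left): buffer="wkuuhjdzhhhzuu" (len 14), cursors c3@1 c1@3 c2@13, authorship ..11........22
After op 5 (move_right): buffer="wkuuhjdzhhhzuu" (len 14), cursors c3@2 c1@4 c2@14, authorship ..11........22

Answer: 4 14 2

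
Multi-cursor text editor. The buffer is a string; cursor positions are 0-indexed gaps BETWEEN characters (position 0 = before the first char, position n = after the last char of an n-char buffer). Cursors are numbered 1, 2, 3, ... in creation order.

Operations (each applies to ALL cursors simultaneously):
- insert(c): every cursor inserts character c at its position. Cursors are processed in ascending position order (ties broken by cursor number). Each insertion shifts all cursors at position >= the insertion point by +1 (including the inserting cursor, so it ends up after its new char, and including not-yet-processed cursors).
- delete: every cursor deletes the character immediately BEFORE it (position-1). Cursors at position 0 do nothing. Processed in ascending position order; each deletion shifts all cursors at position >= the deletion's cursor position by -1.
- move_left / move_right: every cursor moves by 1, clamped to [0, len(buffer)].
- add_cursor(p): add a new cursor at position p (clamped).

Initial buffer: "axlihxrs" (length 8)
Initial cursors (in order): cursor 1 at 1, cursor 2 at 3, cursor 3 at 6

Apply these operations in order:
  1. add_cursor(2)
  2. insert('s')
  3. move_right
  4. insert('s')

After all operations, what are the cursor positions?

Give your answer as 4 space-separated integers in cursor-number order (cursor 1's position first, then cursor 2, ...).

After op 1 (add_cursor(2)): buffer="axlihxrs" (len 8), cursors c1@1 c4@2 c2@3 c3@6, authorship ........
After op 2 (insert('s')): buffer="asxslsihxsrs" (len 12), cursors c1@2 c4@4 c2@6 c3@10, authorship .1.4.2...3..
After op 3 (move_right): buffer="asxslsihxsrs" (len 12), cursors c1@3 c4@5 c2@7 c3@11, authorship .1.4.2...3..
After op 4 (insert('s')): buffer="asxsslssishxsrss" (len 16), cursors c1@4 c4@7 c2@10 c3@15, authorship .1.14.42.2..3.3.

Answer: 4 10 15 7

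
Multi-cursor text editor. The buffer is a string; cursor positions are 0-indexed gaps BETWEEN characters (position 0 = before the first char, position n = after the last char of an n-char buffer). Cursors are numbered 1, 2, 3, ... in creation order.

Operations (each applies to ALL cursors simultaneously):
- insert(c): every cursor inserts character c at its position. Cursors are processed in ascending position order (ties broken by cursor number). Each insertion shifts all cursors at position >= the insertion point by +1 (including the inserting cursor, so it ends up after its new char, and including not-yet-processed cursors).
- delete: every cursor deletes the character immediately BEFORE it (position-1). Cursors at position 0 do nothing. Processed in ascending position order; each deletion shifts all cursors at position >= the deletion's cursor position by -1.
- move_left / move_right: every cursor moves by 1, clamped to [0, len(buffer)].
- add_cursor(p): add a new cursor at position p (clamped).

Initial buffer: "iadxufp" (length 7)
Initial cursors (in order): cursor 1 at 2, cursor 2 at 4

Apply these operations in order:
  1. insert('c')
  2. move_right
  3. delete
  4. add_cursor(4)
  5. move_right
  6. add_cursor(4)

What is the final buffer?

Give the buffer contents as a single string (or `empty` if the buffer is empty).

After op 1 (insert('c')): buffer="iacdxcufp" (len 9), cursors c1@3 c2@6, authorship ..1..2...
After op 2 (move_right): buffer="iacdxcufp" (len 9), cursors c1@4 c2@7, authorship ..1..2...
After op 3 (delete): buffer="iacxcfp" (len 7), cursors c1@3 c2@5, authorship ..1.2..
After op 4 (add_cursor(4)): buffer="iacxcfp" (len 7), cursors c1@3 c3@4 c2@5, authorship ..1.2..
After op 5 (move_right): buffer="iacxcfp" (len 7), cursors c1@4 c3@5 c2@6, authorship ..1.2..
After op 6 (add_cursor(4)): buffer="iacxcfp" (len 7), cursors c1@4 c4@4 c3@5 c2@6, authorship ..1.2..

Answer: iacxcfp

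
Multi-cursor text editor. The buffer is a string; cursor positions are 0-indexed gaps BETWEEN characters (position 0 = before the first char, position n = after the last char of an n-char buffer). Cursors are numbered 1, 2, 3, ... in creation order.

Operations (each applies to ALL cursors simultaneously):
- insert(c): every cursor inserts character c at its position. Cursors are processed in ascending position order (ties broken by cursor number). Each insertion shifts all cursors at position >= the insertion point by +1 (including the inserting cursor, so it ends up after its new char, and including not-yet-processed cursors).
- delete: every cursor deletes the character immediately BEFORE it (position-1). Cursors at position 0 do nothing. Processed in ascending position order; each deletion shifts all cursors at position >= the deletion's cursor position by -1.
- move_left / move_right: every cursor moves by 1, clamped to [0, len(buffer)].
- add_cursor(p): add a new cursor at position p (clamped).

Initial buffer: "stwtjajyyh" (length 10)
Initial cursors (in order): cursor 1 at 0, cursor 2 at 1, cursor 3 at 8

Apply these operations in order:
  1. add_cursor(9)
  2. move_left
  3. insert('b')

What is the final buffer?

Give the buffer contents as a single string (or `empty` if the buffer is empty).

Answer: bbstwtjajbybyh

Derivation:
After op 1 (add_cursor(9)): buffer="stwtjajyyh" (len 10), cursors c1@0 c2@1 c3@8 c4@9, authorship ..........
After op 2 (move_left): buffer="stwtjajyyh" (len 10), cursors c1@0 c2@0 c3@7 c4@8, authorship ..........
After op 3 (insert('b')): buffer="bbstwtjajbybyh" (len 14), cursors c1@2 c2@2 c3@10 c4@12, authorship 12.......3.4..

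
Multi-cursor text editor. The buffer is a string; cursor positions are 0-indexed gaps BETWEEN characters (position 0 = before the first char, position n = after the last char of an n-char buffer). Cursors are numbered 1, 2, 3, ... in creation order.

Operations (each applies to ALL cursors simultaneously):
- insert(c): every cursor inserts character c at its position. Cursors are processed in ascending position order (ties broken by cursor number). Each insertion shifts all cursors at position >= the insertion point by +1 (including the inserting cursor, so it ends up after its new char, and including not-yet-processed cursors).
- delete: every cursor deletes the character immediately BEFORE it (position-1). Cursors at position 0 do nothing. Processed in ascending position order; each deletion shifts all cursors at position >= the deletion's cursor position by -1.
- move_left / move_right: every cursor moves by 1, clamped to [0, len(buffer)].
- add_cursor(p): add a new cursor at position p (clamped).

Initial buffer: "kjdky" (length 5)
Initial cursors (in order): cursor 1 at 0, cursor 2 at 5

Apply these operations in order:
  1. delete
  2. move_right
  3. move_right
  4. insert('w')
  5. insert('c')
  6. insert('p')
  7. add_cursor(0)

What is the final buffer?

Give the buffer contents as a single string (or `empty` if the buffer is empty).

After op 1 (delete): buffer="kjdk" (len 4), cursors c1@0 c2@4, authorship ....
After op 2 (move_right): buffer="kjdk" (len 4), cursors c1@1 c2@4, authorship ....
After op 3 (move_right): buffer="kjdk" (len 4), cursors c1@2 c2@4, authorship ....
After op 4 (insert('w')): buffer="kjwdkw" (len 6), cursors c1@3 c2@6, authorship ..1..2
After op 5 (insert('c')): buffer="kjwcdkwc" (len 8), cursors c1@4 c2@8, authorship ..11..22
After op 6 (insert('p')): buffer="kjwcpdkwcp" (len 10), cursors c1@5 c2@10, authorship ..111..222
After op 7 (add_cursor(0)): buffer="kjwcpdkwcp" (len 10), cursors c3@0 c1@5 c2@10, authorship ..111..222

Answer: kjwcpdkwcp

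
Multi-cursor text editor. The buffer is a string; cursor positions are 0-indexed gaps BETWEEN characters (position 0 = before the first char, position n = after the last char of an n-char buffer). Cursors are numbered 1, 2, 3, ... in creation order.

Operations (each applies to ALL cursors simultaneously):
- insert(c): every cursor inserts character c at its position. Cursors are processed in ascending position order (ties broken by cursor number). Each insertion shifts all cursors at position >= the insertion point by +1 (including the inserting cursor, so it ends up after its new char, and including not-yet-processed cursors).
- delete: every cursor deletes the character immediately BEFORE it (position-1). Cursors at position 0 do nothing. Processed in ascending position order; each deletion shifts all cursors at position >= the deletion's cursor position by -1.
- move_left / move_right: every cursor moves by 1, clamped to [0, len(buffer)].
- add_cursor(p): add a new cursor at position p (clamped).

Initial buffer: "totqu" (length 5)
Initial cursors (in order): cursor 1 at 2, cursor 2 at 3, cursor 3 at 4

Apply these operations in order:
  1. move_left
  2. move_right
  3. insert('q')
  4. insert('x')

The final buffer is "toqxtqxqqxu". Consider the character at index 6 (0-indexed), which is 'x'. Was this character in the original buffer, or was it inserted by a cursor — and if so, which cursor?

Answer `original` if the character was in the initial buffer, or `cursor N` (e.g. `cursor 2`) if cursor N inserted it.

Answer: cursor 2

Derivation:
After op 1 (move_left): buffer="totqu" (len 5), cursors c1@1 c2@2 c3@3, authorship .....
After op 2 (move_right): buffer="totqu" (len 5), cursors c1@2 c2@3 c3@4, authorship .....
After op 3 (insert('q')): buffer="toqtqqqu" (len 8), cursors c1@3 c2@5 c3@7, authorship ..1.2.3.
After op 4 (insert('x')): buffer="toqxtqxqqxu" (len 11), cursors c1@4 c2@7 c3@10, authorship ..11.22.33.
Authorship (.=original, N=cursor N): . . 1 1 . 2 2 . 3 3 .
Index 6: author = 2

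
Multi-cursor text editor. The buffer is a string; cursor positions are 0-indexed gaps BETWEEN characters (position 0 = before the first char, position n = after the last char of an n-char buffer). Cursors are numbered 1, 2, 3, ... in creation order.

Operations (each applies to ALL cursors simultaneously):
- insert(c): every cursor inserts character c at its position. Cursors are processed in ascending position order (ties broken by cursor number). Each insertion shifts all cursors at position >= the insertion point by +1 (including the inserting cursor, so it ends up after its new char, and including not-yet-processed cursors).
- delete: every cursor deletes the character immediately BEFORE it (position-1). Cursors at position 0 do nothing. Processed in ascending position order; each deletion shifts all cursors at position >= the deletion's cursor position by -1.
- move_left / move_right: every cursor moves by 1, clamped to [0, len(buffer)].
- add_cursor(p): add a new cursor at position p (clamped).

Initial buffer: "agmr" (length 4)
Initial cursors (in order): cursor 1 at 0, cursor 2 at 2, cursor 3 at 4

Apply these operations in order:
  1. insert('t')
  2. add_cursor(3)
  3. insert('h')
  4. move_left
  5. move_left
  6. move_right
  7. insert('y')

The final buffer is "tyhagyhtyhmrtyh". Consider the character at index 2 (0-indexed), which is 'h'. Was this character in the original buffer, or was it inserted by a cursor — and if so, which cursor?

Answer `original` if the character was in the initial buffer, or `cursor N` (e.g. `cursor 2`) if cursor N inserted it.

After op 1 (insert('t')): buffer="tagtmrt" (len 7), cursors c1@1 c2@4 c3@7, authorship 1..2..3
After op 2 (add_cursor(3)): buffer="tagtmrt" (len 7), cursors c1@1 c4@3 c2@4 c3@7, authorship 1..2..3
After op 3 (insert('h')): buffer="thaghthmrth" (len 11), cursors c1@2 c4@5 c2@7 c3@11, authorship 11..422..33
After op 4 (move_left): buffer="thaghthmrth" (len 11), cursors c1@1 c4@4 c2@6 c3@10, authorship 11..422..33
After op 5 (move_left): buffer="thaghthmrth" (len 11), cursors c1@0 c4@3 c2@5 c3@9, authorship 11..422..33
After op 6 (move_right): buffer="thaghthmrth" (len 11), cursors c1@1 c4@4 c2@6 c3@10, authorship 11..422..33
After op 7 (insert('y')): buffer="tyhagyhtyhmrtyh" (len 15), cursors c1@2 c4@6 c2@9 c3@14, authorship 111..44222..333
Authorship (.=original, N=cursor N): 1 1 1 . . 4 4 2 2 2 . . 3 3 3
Index 2: author = 1

Answer: cursor 1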